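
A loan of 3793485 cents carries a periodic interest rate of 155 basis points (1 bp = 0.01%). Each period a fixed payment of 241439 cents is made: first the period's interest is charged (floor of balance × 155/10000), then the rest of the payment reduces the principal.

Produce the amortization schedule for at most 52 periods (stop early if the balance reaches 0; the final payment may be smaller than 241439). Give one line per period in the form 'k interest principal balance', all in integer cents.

1. interest=⌊3793485·155/10000⌋=58799; principal=241439-58799=182640; balance=3793485-182640=3610845
2. interest=⌊3610845·155/10000⌋=55968; principal=241439-55968=185471; balance=3610845-185471=3425374
3. interest=⌊3425374·155/10000⌋=53093; principal=241439-53093=188346; balance=3425374-188346=3237028
4. interest=⌊3237028·155/10000⌋=50173; principal=241439-50173=191266; balance=3237028-191266=3045762
5. interest=⌊3045762·155/10000⌋=47209; principal=241439-47209=194230; balance=3045762-194230=2851532
6. interest=⌊2851532·155/10000⌋=44198; principal=241439-44198=197241; balance=2851532-197241=2654291
7. interest=⌊2654291·155/10000⌋=41141; principal=241439-41141=200298; balance=2654291-200298=2453993
8. interest=⌊2453993·155/10000⌋=38036; principal=241439-38036=203403; balance=2453993-203403=2250590
9. interest=⌊2250590·155/10000⌋=34884; principal=241439-34884=206555; balance=2250590-206555=2044035
10. interest=⌊2044035·155/10000⌋=31682; principal=241439-31682=209757; balance=2044035-209757=1834278
11. interest=⌊1834278·155/10000⌋=28431; principal=241439-28431=213008; balance=1834278-213008=1621270
12. interest=⌊1621270·155/10000⌋=25129; principal=241439-25129=216310; balance=1621270-216310=1404960
13. interest=⌊1404960·155/10000⌋=21776; principal=241439-21776=219663; balance=1404960-219663=1185297
14. interest=⌊1185297·155/10000⌋=18372; principal=241439-18372=223067; balance=1185297-223067=962230
15. interest=⌊962230·155/10000⌋=14914; principal=241439-14914=226525; balance=962230-226525=735705
16. interest=⌊735705·155/10000⌋=11403; principal=241439-11403=230036; balance=735705-230036=505669
17. interest=⌊505669·155/10000⌋=7837; principal=241439-7837=233602; balance=505669-233602=272067
18. interest=⌊272067·155/10000⌋=4217; principal=241439-4217=237222; balance=272067-237222=34845
19. interest=⌊34845·155/10000⌋=540; principal=min(241439-540,34845)=34845; balance=34845-34845=0

1 58799 182640 3610845
2 55968 185471 3425374
3 53093 188346 3237028
4 50173 191266 3045762
5 47209 194230 2851532
6 44198 197241 2654291
7 41141 200298 2453993
8 38036 203403 2250590
9 34884 206555 2044035
10 31682 209757 1834278
11 28431 213008 1621270
12 25129 216310 1404960
13 21776 219663 1185297
14 18372 223067 962230
15 14914 226525 735705
16 11403 230036 505669
17 7837 233602 272067
18 4217 237222 34845
19 540 34845 0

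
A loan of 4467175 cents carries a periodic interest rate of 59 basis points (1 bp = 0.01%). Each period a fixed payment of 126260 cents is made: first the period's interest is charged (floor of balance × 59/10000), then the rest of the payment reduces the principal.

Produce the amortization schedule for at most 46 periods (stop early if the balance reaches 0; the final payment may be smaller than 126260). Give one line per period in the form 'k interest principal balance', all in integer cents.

1. interest=⌊4467175·59/10000⌋=26356; principal=126260-26356=99904; balance=4467175-99904=4367271
2. interest=⌊4367271·59/10000⌋=25766; principal=126260-25766=100494; balance=4367271-100494=4266777
3. interest=⌊4266777·59/10000⌋=25173; principal=126260-25173=101087; balance=4266777-101087=4165690
4. interest=⌊4165690·59/10000⌋=24577; principal=126260-24577=101683; balance=4165690-101683=4064007
5. interest=⌊4064007·59/10000⌋=23977; principal=126260-23977=102283; balance=4064007-102283=3961724
6. interest=⌊3961724·59/10000⌋=23374; principal=126260-23374=102886; balance=3961724-102886=3858838
7. interest=⌊3858838·59/10000⌋=22767; principal=126260-22767=103493; balance=3858838-103493=3755345
8. interest=⌊3755345·59/10000⌋=22156; principal=126260-22156=104104; balance=3755345-104104=3651241
9. interest=⌊3651241·59/10000⌋=21542; principal=126260-21542=104718; balance=3651241-104718=3546523
10. interest=⌊3546523·59/10000⌋=20924; principal=126260-20924=105336; balance=3546523-105336=3441187
11. interest=⌊3441187·59/10000⌋=20303; principal=126260-20303=105957; balance=3441187-105957=3335230
12. interest=⌊3335230·59/10000⌋=19677; principal=126260-19677=106583; balance=3335230-106583=3228647
13. interest=⌊3228647·59/10000⌋=19049; principal=126260-19049=107211; balance=3228647-107211=3121436
14. interest=⌊3121436·59/10000⌋=18416; principal=126260-18416=107844; balance=3121436-107844=3013592
15. interest=⌊3013592·59/10000⌋=17780; principal=126260-17780=108480; balance=3013592-108480=2905112
16. interest=⌊2905112·59/10000⌋=17140; principal=126260-17140=109120; balance=2905112-109120=2795992
17. interest=⌊2795992·59/10000⌋=16496; principal=126260-16496=109764; balance=2795992-109764=2686228
18. interest=⌊2686228·59/10000⌋=15848; principal=126260-15848=110412; balance=2686228-110412=2575816
19. interest=⌊2575816·59/10000⌋=15197; principal=126260-15197=111063; balance=2575816-111063=2464753
20. interest=⌊2464753·59/10000⌋=14542; principal=126260-14542=111718; balance=2464753-111718=2353035
21. interest=⌊2353035·59/10000⌋=13882; principal=126260-13882=112378; balance=2353035-112378=2240657
22. interest=⌊2240657·59/10000⌋=13219; principal=126260-13219=113041; balance=2240657-113041=2127616
23. interest=⌊2127616·59/10000⌋=12552; principal=126260-12552=113708; balance=2127616-113708=2013908
24. interest=⌊2013908·59/10000⌋=11882; principal=126260-11882=114378; balance=2013908-114378=1899530
25. interest=⌊1899530·59/10000⌋=11207; principal=126260-11207=115053; balance=1899530-115053=1784477
26. interest=⌊1784477·59/10000⌋=10528; principal=126260-10528=115732; balance=1784477-115732=1668745
27. interest=⌊1668745·59/10000⌋=9845; principal=126260-9845=116415; balance=1668745-116415=1552330
28. interest=⌊1552330·59/10000⌋=9158; principal=126260-9158=117102; balance=1552330-117102=1435228
29. interest=⌊1435228·59/10000⌋=8467; principal=126260-8467=117793; balance=1435228-117793=1317435
30. interest=⌊1317435·59/10000⌋=7772; principal=126260-7772=118488; balance=1317435-118488=1198947
31. interest=⌊1198947·59/10000⌋=7073; principal=126260-7073=119187; balance=1198947-119187=1079760
32. interest=⌊1079760·59/10000⌋=6370; principal=126260-6370=119890; balance=1079760-119890=959870
33. interest=⌊959870·59/10000⌋=5663; principal=126260-5663=120597; balance=959870-120597=839273
34. interest=⌊839273·59/10000⌋=4951; principal=126260-4951=121309; balance=839273-121309=717964
35. interest=⌊717964·59/10000⌋=4235; principal=126260-4235=122025; balance=717964-122025=595939
36. interest=⌊595939·59/10000⌋=3516; principal=126260-3516=122744; balance=595939-122744=473195
37. interest=⌊473195·59/10000⌋=2791; principal=126260-2791=123469; balance=473195-123469=349726
38. interest=⌊349726·59/10000⌋=2063; principal=126260-2063=124197; balance=349726-124197=225529
39. interest=⌊225529·59/10000⌋=1330; principal=126260-1330=124930; balance=225529-124930=100599
40. interest=⌊100599·59/10000⌋=593; principal=min(126260-593,100599)=100599; balance=100599-100599=0

1 26356 99904 4367271
2 25766 100494 4266777
3 25173 101087 4165690
4 24577 101683 4064007
5 23977 102283 3961724
6 23374 102886 3858838
7 22767 103493 3755345
8 22156 104104 3651241
9 21542 104718 3546523
10 20924 105336 3441187
11 20303 105957 3335230
12 19677 106583 3228647
13 19049 107211 3121436
14 18416 107844 3013592
15 17780 108480 2905112
16 17140 109120 2795992
17 16496 109764 2686228
18 15848 110412 2575816
19 15197 111063 2464753
20 14542 111718 2353035
21 13882 112378 2240657
22 13219 113041 2127616
23 12552 113708 2013908
24 11882 114378 1899530
25 11207 115053 1784477
26 10528 115732 1668745
27 9845 116415 1552330
28 9158 117102 1435228
29 8467 117793 1317435
30 7772 118488 1198947
31 7073 119187 1079760
32 6370 119890 959870
33 5663 120597 839273
34 4951 121309 717964
35 4235 122025 595939
36 3516 122744 473195
37 2791 123469 349726
38 2063 124197 225529
39 1330 124930 100599
40 593 100599 0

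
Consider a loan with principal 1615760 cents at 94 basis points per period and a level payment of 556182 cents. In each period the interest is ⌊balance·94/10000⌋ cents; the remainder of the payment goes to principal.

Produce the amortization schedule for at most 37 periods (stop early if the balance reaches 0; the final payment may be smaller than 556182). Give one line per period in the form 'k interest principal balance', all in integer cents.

1 15188 540994 1074766
2 10102 546080 528686
3 4969 528686 0

1. interest=⌊1615760·94/10000⌋=15188; principal=556182-15188=540994; balance=1615760-540994=1074766
2. interest=⌊1074766·94/10000⌋=10102; principal=556182-10102=546080; balance=1074766-546080=528686
3. interest=⌊528686·94/10000⌋=4969; principal=min(556182-4969,528686)=528686; balance=528686-528686=0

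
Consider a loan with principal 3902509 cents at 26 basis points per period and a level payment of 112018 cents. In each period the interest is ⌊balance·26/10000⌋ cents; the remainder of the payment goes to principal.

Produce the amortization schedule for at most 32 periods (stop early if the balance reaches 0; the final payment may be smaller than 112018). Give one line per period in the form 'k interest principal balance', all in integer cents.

1 10146 101872 3800637
2 9881 102137 3698500
3 9616 102402 3596098
4 9349 102669 3493429
5 9082 102936 3390493
6 8815 103203 3287290
7 8546 103472 3183818
8 8277 103741 3080077
9 8008 104010 2976067
10 7737 104281 2871786
11 7466 104552 2767234
12 7194 104824 2662410
13 6922 105096 2557314
14 6649 105369 2451945
15 6375 105643 2346302
16 6100 105918 2240384
17 5824 106194 2134190
18 5548 106470 2027720
19 5272 106746 1920974
20 4994 107024 1813950
21 4716 107302 1706648
22 4437 107581 1599067
23 4157 107861 1491206
24 3877 108141 1383065
25 3595 108423 1274642
26 3314 108704 1165938
27 3031 108987 1056951
28 2748 109270 947681
29 2463 109555 838126
30 2179 109839 728287
31 1893 110125 618162
32 1607 110411 507751

1. interest=⌊3902509·26/10000⌋=10146; principal=112018-10146=101872; balance=3902509-101872=3800637
2. interest=⌊3800637·26/10000⌋=9881; principal=112018-9881=102137; balance=3800637-102137=3698500
3. interest=⌊3698500·26/10000⌋=9616; principal=112018-9616=102402; balance=3698500-102402=3596098
4. interest=⌊3596098·26/10000⌋=9349; principal=112018-9349=102669; balance=3596098-102669=3493429
5. interest=⌊3493429·26/10000⌋=9082; principal=112018-9082=102936; balance=3493429-102936=3390493
6. interest=⌊3390493·26/10000⌋=8815; principal=112018-8815=103203; balance=3390493-103203=3287290
7. interest=⌊3287290·26/10000⌋=8546; principal=112018-8546=103472; balance=3287290-103472=3183818
8. interest=⌊3183818·26/10000⌋=8277; principal=112018-8277=103741; balance=3183818-103741=3080077
9. interest=⌊3080077·26/10000⌋=8008; principal=112018-8008=104010; balance=3080077-104010=2976067
10. interest=⌊2976067·26/10000⌋=7737; principal=112018-7737=104281; balance=2976067-104281=2871786
11. interest=⌊2871786·26/10000⌋=7466; principal=112018-7466=104552; balance=2871786-104552=2767234
12. interest=⌊2767234·26/10000⌋=7194; principal=112018-7194=104824; balance=2767234-104824=2662410
13. interest=⌊2662410·26/10000⌋=6922; principal=112018-6922=105096; balance=2662410-105096=2557314
14. interest=⌊2557314·26/10000⌋=6649; principal=112018-6649=105369; balance=2557314-105369=2451945
15. interest=⌊2451945·26/10000⌋=6375; principal=112018-6375=105643; balance=2451945-105643=2346302
16. interest=⌊2346302·26/10000⌋=6100; principal=112018-6100=105918; balance=2346302-105918=2240384
17. interest=⌊2240384·26/10000⌋=5824; principal=112018-5824=106194; balance=2240384-106194=2134190
18. interest=⌊2134190·26/10000⌋=5548; principal=112018-5548=106470; balance=2134190-106470=2027720
19. interest=⌊2027720·26/10000⌋=5272; principal=112018-5272=106746; balance=2027720-106746=1920974
20. interest=⌊1920974·26/10000⌋=4994; principal=112018-4994=107024; balance=1920974-107024=1813950
21. interest=⌊1813950·26/10000⌋=4716; principal=112018-4716=107302; balance=1813950-107302=1706648
22. interest=⌊1706648·26/10000⌋=4437; principal=112018-4437=107581; balance=1706648-107581=1599067
23. interest=⌊1599067·26/10000⌋=4157; principal=112018-4157=107861; balance=1599067-107861=1491206
24. interest=⌊1491206·26/10000⌋=3877; principal=112018-3877=108141; balance=1491206-108141=1383065
25. interest=⌊1383065·26/10000⌋=3595; principal=112018-3595=108423; balance=1383065-108423=1274642
26. interest=⌊1274642·26/10000⌋=3314; principal=112018-3314=108704; balance=1274642-108704=1165938
27. interest=⌊1165938·26/10000⌋=3031; principal=112018-3031=108987; balance=1165938-108987=1056951
28. interest=⌊1056951·26/10000⌋=2748; principal=112018-2748=109270; balance=1056951-109270=947681
29. interest=⌊947681·26/10000⌋=2463; principal=112018-2463=109555; balance=947681-109555=838126
30. interest=⌊838126·26/10000⌋=2179; principal=112018-2179=109839; balance=838126-109839=728287
31. interest=⌊728287·26/10000⌋=1893; principal=112018-1893=110125; balance=728287-110125=618162
32. interest=⌊618162·26/10000⌋=1607; principal=112018-1607=110411; balance=618162-110411=507751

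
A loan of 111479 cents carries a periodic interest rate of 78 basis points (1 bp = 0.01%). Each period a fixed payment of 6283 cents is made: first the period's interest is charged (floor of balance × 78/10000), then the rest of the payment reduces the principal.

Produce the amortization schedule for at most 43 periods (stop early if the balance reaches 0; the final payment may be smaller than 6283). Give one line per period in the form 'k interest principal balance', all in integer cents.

1. interest=⌊111479·78/10000⌋=869; principal=6283-869=5414; balance=111479-5414=106065
2. interest=⌊106065·78/10000⌋=827; principal=6283-827=5456; balance=106065-5456=100609
3. interest=⌊100609·78/10000⌋=784; principal=6283-784=5499; balance=100609-5499=95110
4. interest=⌊95110·78/10000⌋=741; principal=6283-741=5542; balance=95110-5542=89568
5. interest=⌊89568·78/10000⌋=698; principal=6283-698=5585; balance=89568-5585=83983
6. interest=⌊83983·78/10000⌋=655; principal=6283-655=5628; balance=83983-5628=78355
7. interest=⌊78355·78/10000⌋=611; principal=6283-611=5672; balance=78355-5672=72683
8. interest=⌊72683·78/10000⌋=566; principal=6283-566=5717; balance=72683-5717=66966
9. interest=⌊66966·78/10000⌋=522; principal=6283-522=5761; balance=66966-5761=61205
10. interest=⌊61205·78/10000⌋=477; principal=6283-477=5806; balance=61205-5806=55399
11. interest=⌊55399·78/10000⌋=432; principal=6283-432=5851; balance=55399-5851=49548
12. interest=⌊49548·78/10000⌋=386; principal=6283-386=5897; balance=49548-5897=43651
13. interest=⌊43651·78/10000⌋=340; principal=6283-340=5943; balance=43651-5943=37708
14. interest=⌊37708·78/10000⌋=294; principal=6283-294=5989; balance=37708-5989=31719
15. interest=⌊31719·78/10000⌋=247; principal=6283-247=6036; balance=31719-6036=25683
16. interest=⌊25683·78/10000⌋=200; principal=6283-200=6083; balance=25683-6083=19600
17. interest=⌊19600·78/10000⌋=152; principal=6283-152=6131; balance=19600-6131=13469
18. interest=⌊13469·78/10000⌋=105; principal=6283-105=6178; balance=13469-6178=7291
19. interest=⌊7291·78/10000⌋=56; principal=6283-56=6227; balance=7291-6227=1064
20. interest=⌊1064·78/10000⌋=8; principal=min(6283-8,1064)=1064; balance=1064-1064=0

1 869 5414 106065
2 827 5456 100609
3 784 5499 95110
4 741 5542 89568
5 698 5585 83983
6 655 5628 78355
7 611 5672 72683
8 566 5717 66966
9 522 5761 61205
10 477 5806 55399
11 432 5851 49548
12 386 5897 43651
13 340 5943 37708
14 294 5989 31719
15 247 6036 25683
16 200 6083 19600
17 152 6131 13469
18 105 6178 7291
19 56 6227 1064
20 8 1064 0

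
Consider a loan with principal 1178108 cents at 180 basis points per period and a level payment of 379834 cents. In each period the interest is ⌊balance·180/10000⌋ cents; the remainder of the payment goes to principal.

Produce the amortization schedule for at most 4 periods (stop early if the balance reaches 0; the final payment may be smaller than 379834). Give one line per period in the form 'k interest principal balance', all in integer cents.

1. interest=⌊1178108·180/10000⌋=21205; principal=379834-21205=358629; balance=1178108-358629=819479
2. interest=⌊819479·180/10000⌋=14750; principal=379834-14750=365084; balance=819479-365084=454395
3. interest=⌊454395·180/10000⌋=8179; principal=379834-8179=371655; balance=454395-371655=82740
4. interest=⌊82740·180/10000⌋=1489; principal=min(379834-1489,82740)=82740; balance=82740-82740=0

1 21205 358629 819479
2 14750 365084 454395
3 8179 371655 82740
4 1489 82740 0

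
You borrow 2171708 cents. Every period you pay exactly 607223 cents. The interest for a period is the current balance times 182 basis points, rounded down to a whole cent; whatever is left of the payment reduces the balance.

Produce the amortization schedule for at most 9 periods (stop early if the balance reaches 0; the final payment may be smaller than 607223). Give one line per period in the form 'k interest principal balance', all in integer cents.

1 39525 567698 1604010
2 29192 578031 1025979
3 18672 588551 437428
4 7961 437428 0

1. interest=⌊2171708·182/10000⌋=39525; principal=607223-39525=567698; balance=2171708-567698=1604010
2. interest=⌊1604010·182/10000⌋=29192; principal=607223-29192=578031; balance=1604010-578031=1025979
3. interest=⌊1025979·182/10000⌋=18672; principal=607223-18672=588551; balance=1025979-588551=437428
4. interest=⌊437428·182/10000⌋=7961; principal=min(607223-7961,437428)=437428; balance=437428-437428=0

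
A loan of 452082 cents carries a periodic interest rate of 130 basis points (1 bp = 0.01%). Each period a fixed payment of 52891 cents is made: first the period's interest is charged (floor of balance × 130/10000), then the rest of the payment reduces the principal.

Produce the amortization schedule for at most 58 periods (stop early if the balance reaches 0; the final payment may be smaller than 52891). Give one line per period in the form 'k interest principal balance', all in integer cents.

1. interest=⌊452082·130/10000⌋=5877; principal=52891-5877=47014; balance=452082-47014=405068
2. interest=⌊405068·130/10000⌋=5265; principal=52891-5265=47626; balance=405068-47626=357442
3. interest=⌊357442·130/10000⌋=4646; principal=52891-4646=48245; balance=357442-48245=309197
4. interest=⌊309197·130/10000⌋=4019; principal=52891-4019=48872; balance=309197-48872=260325
5. interest=⌊260325·130/10000⌋=3384; principal=52891-3384=49507; balance=260325-49507=210818
6. interest=⌊210818·130/10000⌋=2740; principal=52891-2740=50151; balance=210818-50151=160667
7. interest=⌊160667·130/10000⌋=2088; principal=52891-2088=50803; balance=160667-50803=109864
8. interest=⌊109864·130/10000⌋=1428; principal=52891-1428=51463; balance=109864-51463=58401
9. interest=⌊58401·130/10000⌋=759; principal=52891-759=52132; balance=58401-52132=6269
10. interest=⌊6269·130/10000⌋=81; principal=min(52891-81,6269)=6269; balance=6269-6269=0

1 5877 47014 405068
2 5265 47626 357442
3 4646 48245 309197
4 4019 48872 260325
5 3384 49507 210818
6 2740 50151 160667
7 2088 50803 109864
8 1428 51463 58401
9 759 52132 6269
10 81 6269 0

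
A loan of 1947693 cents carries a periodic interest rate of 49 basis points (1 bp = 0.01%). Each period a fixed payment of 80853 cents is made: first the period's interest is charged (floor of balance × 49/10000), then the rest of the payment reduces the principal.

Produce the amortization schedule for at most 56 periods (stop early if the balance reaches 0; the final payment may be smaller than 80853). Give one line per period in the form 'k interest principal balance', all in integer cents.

1 9543 71310 1876383
2 9194 71659 1804724
3 8843 72010 1732714
4 8490 72363 1660351
5 8135 72718 1587633
6 7779 73074 1514559
7 7421 73432 1441127
8 7061 73792 1367335
9 6699 74154 1293181
10 6336 74517 1218664
11 5971 74882 1143782
12 5604 75249 1068533
13 5235 75618 992915
14 4865 75988 916927
15 4492 76361 840566
16 4118 76735 763831
17 3742 77111 686720
18 3364 77489 609231
19 2985 77868 531363
20 2603 78250 453113
21 2220 78633 374480
22 1834 79019 295461
23 1447 79406 216055
24 1058 79795 136260
25 667 80186 56074
26 274 56074 0

1. interest=⌊1947693·49/10000⌋=9543; principal=80853-9543=71310; balance=1947693-71310=1876383
2. interest=⌊1876383·49/10000⌋=9194; principal=80853-9194=71659; balance=1876383-71659=1804724
3. interest=⌊1804724·49/10000⌋=8843; principal=80853-8843=72010; balance=1804724-72010=1732714
4. interest=⌊1732714·49/10000⌋=8490; principal=80853-8490=72363; balance=1732714-72363=1660351
5. interest=⌊1660351·49/10000⌋=8135; principal=80853-8135=72718; balance=1660351-72718=1587633
6. interest=⌊1587633·49/10000⌋=7779; principal=80853-7779=73074; balance=1587633-73074=1514559
7. interest=⌊1514559·49/10000⌋=7421; principal=80853-7421=73432; balance=1514559-73432=1441127
8. interest=⌊1441127·49/10000⌋=7061; principal=80853-7061=73792; balance=1441127-73792=1367335
9. interest=⌊1367335·49/10000⌋=6699; principal=80853-6699=74154; balance=1367335-74154=1293181
10. interest=⌊1293181·49/10000⌋=6336; principal=80853-6336=74517; balance=1293181-74517=1218664
11. interest=⌊1218664·49/10000⌋=5971; principal=80853-5971=74882; balance=1218664-74882=1143782
12. interest=⌊1143782·49/10000⌋=5604; principal=80853-5604=75249; balance=1143782-75249=1068533
13. interest=⌊1068533·49/10000⌋=5235; principal=80853-5235=75618; balance=1068533-75618=992915
14. interest=⌊992915·49/10000⌋=4865; principal=80853-4865=75988; balance=992915-75988=916927
15. interest=⌊916927·49/10000⌋=4492; principal=80853-4492=76361; balance=916927-76361=840566
16. interest=⌊840566·49/10000⌋=4118; principal=80853-4118=76735; balance=840566-76735=763831
17. interest=⌊763831·49/10000⌋=3742; principal=80853-3742=77111; balance=763831-77111=686720
18. interest=⌊686720·49/10000⌋=3364; principal=80853-3364=77489; balance=686720-77489=609231
19. interest=⌊609231·49/10000⌋=2985; principal=80853-2985=77868; balance=609231-77868=531363
20. interest=⌊531363·49/10000⌋=2603; principal=80853-2603=78250; balance=531363-78250=453113
21. interest=⌊453113·49/10000⌋=2220; principal=80853-2220=78633; balance=453113-78633=374480
22. interest=⌊374480·49/10000⌋=1834; principal=80853-1834=79019; balance=374480-79019=295461
23. interest=⌊295461·49/10000⌋=1447; principal=80853-1447=79406; balance=295461-79406=216055
24. interest=⌊216055·49/10000⌋=1058; principal=80853-1058=79795; balance=216055-79795=136260
25. interest=⌊136260·49/10000⌋=667; principal=80853-667=80186; balance=136260-80186=56074
26. interest=⌊56074·49/10000⌋=274; principal=min(80853-274,56074)=56074; balance=56074-56074=0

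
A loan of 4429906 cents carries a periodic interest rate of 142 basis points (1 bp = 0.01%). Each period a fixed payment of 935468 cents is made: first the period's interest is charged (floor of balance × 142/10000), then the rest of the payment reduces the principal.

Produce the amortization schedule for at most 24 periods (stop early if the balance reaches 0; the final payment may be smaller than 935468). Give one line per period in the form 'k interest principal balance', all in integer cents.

1. interest=⌊4429906·142/10000⌋=62904; principal=935468-62904=872564; balance=4429906-872564=3557342
2. interest=⌊3557342·142/10000⌋=50514; principal=935468-50514=884954; balance=3557342-884954=2672388
3. interest=⌊2672388·142/10000⌋=37947; principal=935468-37947=897521; balance=2672388-897521=1774867
4. interest=⌊1774867·142/10000⌋=25203; principal=935468-25203=910265; balance=1774867-910265=864602
5. interest=⌊864602·142/10000⌋=12277; principal=min(935468-12277,864602)=864602; balance=864602-864602=0

1 62904 872564 3557342
2 50514 884954 2672388
3 37947 897521 1774867
4 25203 910265 864602
5 12277 864602 0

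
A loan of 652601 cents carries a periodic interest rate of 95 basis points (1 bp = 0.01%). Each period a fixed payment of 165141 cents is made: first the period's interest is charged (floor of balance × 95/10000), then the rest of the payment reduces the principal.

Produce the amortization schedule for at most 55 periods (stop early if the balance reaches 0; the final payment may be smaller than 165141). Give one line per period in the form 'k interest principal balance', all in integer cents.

1 6199 158942 493659
2 4689 160452 333207
3 3165 161976 171231
4 1626 163515 7716
5 73 7716 0

1. interest=⌊652601·95/10000⌋=6199; principal=165141-6199=158942; balance=652601-158942=493659
2. interest=⌊493659·95/10000⌋=4689; principal=165141-4689=160452; balance=493659-160452=333207
3. interest=⌊333207·95/10000⌋=3165; principal=165141-3165=161976; balance=333207-161976=171231
4. interest=⌊171231·95/10000⌋=1626; principal=165141-1626=163515; balance=171231-163515=7716
5. interest=⌊7716·95/10000⌋=73; principal=min(165141-73,7716)=7716; balance=7716-7716=0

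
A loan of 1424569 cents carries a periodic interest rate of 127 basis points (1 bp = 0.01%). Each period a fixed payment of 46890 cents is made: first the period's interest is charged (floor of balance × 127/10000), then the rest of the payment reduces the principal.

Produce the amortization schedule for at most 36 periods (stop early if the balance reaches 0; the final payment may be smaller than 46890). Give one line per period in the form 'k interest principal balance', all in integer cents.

1 18092 28798 1395771
2 17726 29164 1366607
3 17355 29535 1337072
4 16980 29910 1307162
5 16600 30290 1276872
6 16216 30674 1246198
7 15826 31064 1215134
8 15432 31458 1183676
9 15032 31858 1151818
10 14628 32262 1119556
11 14218 32672 1086884
12 13803 33087 1053797
13 13383 33507 1020290
14 12957 33933 986357
15 12526 34364 951993
16 12090 34800 917193
17 11648 35242 881951
18 11200 35690 846261
19 10747 36143 810118
20 10288 36602 773516
21 9823 37067 736449
22 9352 37538 698911
23 8876 38014 660897
24 8393 38497 622400
25 7904 38986 583414
26 7409 39481 543933
27 6907 39983 503950
28 6400 40490 463460
29 5885 41005 422455
30 5365 41525 380930
31 4837 42053 338877
32 4303 42587 296290
33 3762 43128 253162
34 3215 43675 209487
35 2660 44230 165257
36 2098 44792 120465

1. interest=⌊1424569·127/10000⌋=18092; principal=46890-18092=28798; balance=1424569-28798=1395771
2. interest=⌊1395771·127/10000⌋=17726; principal=46890-17726=29164; balance=1395771-29164=1366607
3. interest=⌊1366607·127/10000⌋=17355; principal=46890-17355=29535; balance=1366607-29535=1337072
4. interest=⌊1337072·127/10000⌋=16980; principal=46890-16980=29910; balance=1337072-29910=1307162
5. interest=⌊1307162·127/10000⌋=16600; principal=46890-16600=30290; balance=1307162-30290=1276872
6. interest=⌊1276872·127/10000⌋=16216; principal=46890-16216=30674; balance=1276872-30674=1246198
7. interest=⌊1246198·127/10000⌋=15826; principal=46890-15826=31064; balance=1246198-31064=1215134
8. interest=⌊1215134·127/10000⌋=15432; principal=46890-15432=31458; balance=1215134-31458=1183676
9. interest=⌊1183676·127/10000⌋=15032; principal=46890-15032=31858; balance=1183676-31858=1151818
10. interest=⌊1151818·127/10000⌋=14628; principal=46890-14628=32262; balance=1151818-32262=1119556
11. interest=⌊1119556·127/10000⌋=14218; principal=46890-14218=32672; balance=1119556-32672=1086884
12. interest=⌊1086884·127/10000⌋=13803; principal=46890-13803=33087; balance=1086884-33087=1053797
13. interest=⌊1053797·127/10000⌋=13383; principal=46890-13383=33507; balance=1053797-33507=1020290
14. interest=⌊1020290·127/10000⌋=12957; principal=46890-12957=33933; balance=1020290-33933=986357
15. interest=⌊986357·127/10000⌋=12526; principal=46890-12526=34364; balance=986357-34364=951993
16. interest=⌊951993·127/10000⌋=12090; principal=46890-12090=34800; balance=951993-34800=917193
17. interest=⌊917193·127/10000⌋=11648; principal=46890-11648=35242; balance=917193-35242=881951
18. interest=⌊881951·127/10000⌋=11200; principal=46890-11200=35690; balance=881951-35690=846261
19. interest=⌊846261·127/10000⌋=10747; principal=46890-10747=36143; balance=846261-36143=810118
20. interest=⌊810118·127/10000⌋=10288; principal=46890-10288=36602; balance=810118-36602=773516
21. interest=⌊773516·127/10000⌋=9823; principal=46890-9823=37067; balance=773516-37067=736449
22. interest=⌊736449·127/10000⌋=9352; principal=46890-9352=37538; balance=736449-37538=698911
23. interest=⌊698911·127/10000⌋=8876; principal=46890-8876=38014; balance=698911-38014=660897
24. interest=⌊660897·127/10000⌋=8393; principal=46890-8393=38497; balance=660897-38497=622400
25. interest=⌊622400·127/10000⌋=7904; principal=46890-7904=38986; balance=622400-38986=583414
26. interest=⌊583414·127/10000⌋=7409; principal=46890-7409=39481; balance=583414-39481=543933
27. interest=⌊543933·127/10000⌋=6907; principal=46890-6907=39983; balance=543933-39983=503950
28. interest=⌊503950·127/10000⌋=6400; principal=46890-6400=40490; balance=503950-40490=463460
29. interest=⌊463460·127/10000⌋=5885; principal=46890-5885=41005; balance=463460-41005=422455
30. interest=⌊422455·127/10000⌋=5365; principal=46890-5365=41525; balance=422455-41525=380930
31. interest=⌊380930·127/10000⌋=4837; principal=46890-4837=42053; balance=380930-42053=338877
32. interest=⌊338877·127/10000⌋=4303; principal=46890-4303=42587; balance=338877-42587=296290
33. interest=⌊296290·127/10000⌋=3762; principal=46890-3762=43128; balance=296290-43128=253162
34. interest=⌊253162·127/10000⌋=3215; principal=46890-3215=43675; balance=253162-43675=209487
35. interest=⌊209487·127/10000⌋=2660; principal=46890-2660=44230; balance=209487-44230=165257
36. interest=⌊165257·127/10000⌋=2098; principal=46890-2098=44792; balance=165257-44792=120465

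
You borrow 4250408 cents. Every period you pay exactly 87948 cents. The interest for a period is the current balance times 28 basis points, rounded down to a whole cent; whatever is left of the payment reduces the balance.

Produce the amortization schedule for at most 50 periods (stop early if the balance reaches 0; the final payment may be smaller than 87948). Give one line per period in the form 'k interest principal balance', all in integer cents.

1 11901 76047 4174361
2 11688 76260 4098101
3 11474 76474 4021627
4 11260 76688 3944939
5 11045 76903 3868036
6 10830 77118 3790918
7 10614 77334 3713584
8 10398 77550 3636034
9 10180 77768 3558266
10 9963 77985 3480281
11 9744 78204 3402077
12 9525 78423 3323654
13 9306 78642 3245012
14 9086 78862 3166150
15 8865 79083 3087067
16 8643 79305 3007762
17 8421 79527 2928235
18 8199 79749 2848486
19 7975 79973 2768513
20 7751 80197 2688316
21 7527 80421 2607895
22 7302 80646 2527249
23 7076 80872 2446377
24 6849 81099 2365278
25 6622 81326 2283952
26 6395 81553 2202399
27 6166 81782 2120617
28 5937 82011 2038606
29 5708 82240 1956366
30 5477 82471 1873895
31 5246 82702 1791193
32 5015 82933 1708260
33 4783 83165 1625095
34 4550 83398 1541697
35 4316 83632 1458065
36 4082 83866 1374199
37 3847 84101 1290098
38 3612 84336 1205762
39 3376 84572 1121190
40 3139 84809 1036381
41 2901 85047 951334
42 2663 85285 866049
43 2424 85524 780525
44 2185 85763 694762
45 1945 86003 608759
46 1704 86244 522515
47 1463 86485 436030
48 1220 86728 349302
49 978 86970 262332
50 734 87214 175118

1. interest=⌊4250408·28/10000⌋=11901; principal=87948-11901=76047; balance=4250408-76047=4174361
2. interest=⌊4174361·28/10000⌋=11688; principal=87948-11688=76260; balance=4174361-76260=4098101
3. interest=⌊4098101·28/10000⌋=11474; principal=87948-11474=76474; balance=4098101-76474=4021627
4. interest=⌊4021627·28/10000⌋=11260; principal=87948-11260=76688; balance=4021627-76688=3944939
5. interest=⌊3944939·28/10000⌋=11045; principal=87948-11045=76903; balance=3944939-76903=3868036
6. interest=⌊3868036·28/10000⌋=10830; principal=87948-10830=77118; balance=3868036-77118=3790918
7. interest=⌊3790918·28/10000⌋=10614; principal=87948-10614=77334; balance=3790918-77334=3713584
8. interest=⌊3713584·28/10000⌋=10398; principal=87948-10398=77550; balance=3713584-77550=3636034
9. interest=⌊3636034·28/10000⌋=10180; principal=87948-10180=77768; balance=3636034-77768=3558266
10. interest=⌊3558266·28/10000⌋=9963; principal=87948-9963=77985; balance=3558266-77985=3480281
11. interest=⌊3480281·28/10000⌋=9744; principal=87948-9744=78204; balance=3480281-78204=3402077
12. interest=⌊3402077·28/10000⌋=9525; principal=87948-9525=78423; balance=3402077-78423=3323654
13. interest=⌊3323654·28/10000⌋=9306; principal=87948-9306=78642; balance=3323654-78642=3245012
14. interest=⌊3245012·28/10000⌋=9086; principal=87948-9086=78862; balance=3245012-78862=3166150
15. interest=⌊3166150·28/10000⌋=8865; principal=87948-8865=79083; balance=3166150-79083=3087067
16. interest=⌊3087067·28/10000⌋=8643; principal=87948-8643=79305; balance=3087067-79305=3007762
17. interest=⌊3007762·28/10000⌋=8421; principal=87948-8421=79527; balance=3007762-79527=2928235
18. interest=⌊2928235·28/10000⌋=8199; principal=87948-8199=79749; balance=2928235-79749=2848486
19. interest=⌊2848486·28/10000⌋=7975; principal=87948-7975=79973; balance=2848486-79973=2768513
20. interest=⌊2768513·28/10000⌋=7751; principal=87948-7751=80197; balance=2768513-80197=2688316
21. interest=⌊2688316·28/10000⌋=7527; principal=87948-7527=80421; balance=2688316-80421=2607895
22. interest=⌊2607895·28/10000⌋=7302; principal=87948-7302=80646; balance=2607895-80646=2527249
23. interest=⌊2527249·28/10000⌋=7076; principal=87948-7076=80872; balance=2527249-80872=2446377
24. interest=⌊2446377·28/10000⌋=6849; principal=87948-6849=81099; balance=2446377-81099=2365278
25. interest=⌊2365278·28/10000⌋=6622; principal=87948-6622=81326; balance=2365278-81326=2283952
26. interest=⌊2283952·28/10000⌋=6395; principal=87948-6395=81553; balance=2283952-81553=2202399
27. interest=⌊2202399·28/10000⌋=6166; principal=87948-6166=81782; balance=2202399-81782=2120617
28. interest=⌊2120617·28/10000⌋=5937; principal=87948-5937=82011; balance=2120617-82011=2038606
29. interest=⌊2038606·28/10000⌋=5708; principal=87948-5708=82240; balance=2038606-82240=1956366
30. interest=⌊1956366·28/10000⌋=5477; principal=87948-5477=82471; balance=1956366-82471=1873895
31. interest=⌊1873895·28/10000⌋=5246; principal=87948-5246=82702; balance=1873895-82702=1791193
32. interest=⌊1791193·28/10000⌋=5015; principal=87948-5015=82933; balance=1791193-82933=1708260
33. interest=⌊1708260·28/10000⌋=4783; principal=87948-4783=83165; balance=1708260-83165=1625095
34. interest=⌊1625095·28/10000⌋=4550; principal=87948-4550=83398; balance=1625095-83398=1541697
35. interest=⌊1541697·28/10000⌋=4316; principal=87948-4316=83632; balance=1541697-83632=1458065
36. interest=⌊1458065·28/10000⌋=4082; principal=87948-4082=83866; balance=1458065-83866=1374199
37. interest=⌊1374199·28/10000⌋=3847; principal=87948-3847=84101; balance=1374199-84101=1290098
38. interest=⌊1290098·28/10000⌋=3612; principal=87948-3612=84336; balance=1290098-84336=1205762
39. interest=⌊1205762·28/10000⌋=3376; principal=87948-3376=84572; balance=1205762-84572=1121190
40. interest=⌊1121190·28/10000⌋=3139; principal=87948-3139=84809; balance=1121190-84809=1036381
41. interest=⌊1036381·28/10000⌋=2901; principal=87948-2901=85047; balance=1036381-85047=951334
42. interest=⌊951334·28/10000⌋=2663; principal=87948-2663=85285; balance=951334-85285=866049
43. interest=⌊866049·28/10000⌋=2424; principal=87948-2424=85524; balance=866049-85524=780525
44. interest=⌊780525·28/10000⌋=2185; principal=87948-2185=85763; balance=780525-85763=694762
45. interest=⌊694762·28/10000⌋=1945; principal=87948-1945=86003; balance=694762-86003=608759
46. interest=⌊608759·28/10000⌋=1704; principal=87948-1704=86244; balance=608759-86244=522515
47. interest=⌊522515·28/10000⌋=1463; principal=87948-1463=86485; balance=522515-86485=436030
48. interest=⌊436030·28/10000⌋=1220; principal=87948-1220=86728; balance=436030-86728=349302
49. interest=⌊349302·28/10000⌋=978; principal=87948-978=86970; balance=349302-86970=262332
50. interest=⌊262332·28/10000⌋=734; principal=87948-734=87214; balance=262332-87214=175118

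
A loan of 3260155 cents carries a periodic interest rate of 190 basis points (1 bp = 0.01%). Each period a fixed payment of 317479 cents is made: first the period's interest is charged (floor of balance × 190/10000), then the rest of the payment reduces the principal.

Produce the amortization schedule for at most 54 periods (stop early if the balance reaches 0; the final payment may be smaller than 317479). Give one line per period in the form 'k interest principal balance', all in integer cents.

1 61942 255537 3004618
2 57087 260392 2744226
3 52140 265339 2478887
4 47098 270381 2208506
5 41961 275518 1932988
6 36726 280753 1652235
7 31392 286087 1366148
8 25956 291523 1074625
9 20417 297062 777563
10 14773 302706 474857
11 9022 308457 166400
12 3161 166400 0

1. interest=⌊3260155·190/10000⌋=61942; principal=317479-61942=255537; balance=3260155-255537=3004618
2. interest=⌊3004618·190/10000⌋=57087; principal=317479-57087=260392; balance=3004618-260392=2744226
3. interest=⌊2744226·190/10000⌋=52140; principal=317479-52140=265339; balance=2744226-265339=2478887
4. interest=⌊2478887·190/10000⌋=47098; principal=317479-47098=270381; balance=2478887-270381=2208506
5. interest=⌊2208506·190/10000⌋=41961; principal=317479-41961=275518; balance=2208506-275518=1932988
6. interest=⌊1932988·190/10000⌋=36726; principal=317479-36726=280753; balance=1932988-280753=1652235
7. interest=⌊1652235·190/10000⌋=31392; principal=317479-31392=286087; balance=1652235-286087=1366148
8. interest=⌊1366148·190/10000⌋=25956; principal=317479-25956=291523; balance=1366148-291523=1074625
9. interest=⌊1074625·190/10000⌋=20417; principal=317479-20417=297062; balance=1074625-297062=777563
10. interest=⌊777563·190/10000⌋=14773; principal=317479-14773=302706; balance=777563-302706=474857
11. interest=⌊474857·190/10000⌋=9022; principal=317479-9022=308457; balance=474857-308457=166400
12. interest=⌊166400·190/10000⌋=3161; principal=min(317479-3161,166400)=166400; balance=166400-166400=0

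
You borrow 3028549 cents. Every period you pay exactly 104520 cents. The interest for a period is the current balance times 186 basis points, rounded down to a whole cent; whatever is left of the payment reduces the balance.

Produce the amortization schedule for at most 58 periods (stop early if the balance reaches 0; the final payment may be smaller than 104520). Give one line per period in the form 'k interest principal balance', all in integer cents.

1. interest=⌊3028549·186/10000⌋=56331; principal=104520-56331=48189; balance=3028549-48189=2980360
2. interest=⌊2980360·186/10000⌋=55434; principal=104520-55434=49086; balance=2980360-49086=2931274
3. interest=⌊2931274·186/10000⌋=54521; principal=104520-54521=49999; balance=2931274-49999=2881275
4. interest=⌊2881275·186/10000⌋=53591; principal=104520-53591=50929; balance=2881275-50929=2830346
5. interest=⌊2830346·186/10000⌋=52644; principal=104520-52644=51876; balance=2830346-51876=2778470
6. interest=⌊2778470·186/10000⌋=51679; principal=104520-51679=52841; balance=2778470-52841=2725629
7. interest=⌊2725629·186/10000⌋=50696; principal=104520-50696=53824; balance=2725629-53824=2671805
8. interest=⌊2671805·186/10000⌋=49695; principal=104520-49695=54825; balance=2671805-54825=2616980
9. interest=⌊2616980·186/10000⌋=48675; principal=104520-48675=55845; balance=2616980-55845=2561135
10. interest=⌊2561135·186/10000⌋=47637; principal=104520-47637=56883; balance=2561135-56883=2504252
11. interest=⌊2504252·186/10000⌋=46579; principal=104520-46579=57941; balance=2504252-57941=2446311
12. interest=⌊2446311·186/10000⌋=45501; principal=104520-45501=59019; balance=2446311-59019=2387292
13. interest=⌊2387292·186/10000⌋=44403; principal=104520-44403=60117; balance=2387292-60117=2327175
14. interest=⌊2327175·186/10000⌋=43285; principal=104520-43285=61235; balance=2327175-61235=2265940
15. interest=⌊2265940·186/10000⌋=42146; principal=104520-42146=62374; balance=2265940-62374=2203566
16. interest=⌊2203566·186/10000⌋=40986; principal=104520-40986=63534; balance=2203566-63534=2140032
17. interest=⌊2140032·186/10000⌋=39804; principal=104520-39804=64716; balance=2140032-64716=2075316
18. interest=⌊2075316·186/10000⌋=38600; principal=104520-38600=65920; balance=2075316-65920=2009396
19. interest=⌊2009396·186/10000⌋=37374; principal=104520-37374=67146; balance=2009396-67146=1942250
20. interest=⌊1942250·186/10000⌋=36125; principal=104520-36125=68395; balance=1942250-68395=1873855
21. interest=⌊1873855·186/10000⌋=34853; principal=104520-34853=69667; balance=1873855-69667=1804188
22. interest=⌊1804188·186/10000⌋=33557; principal=104520-33557=70963; balance=1804188-70963=1733225
23. interest=⌊1733225·186/10000⌋=32237; principal=104520-32237=72283; balance=1733225-72283=1660942
24. interest=⌊1660942·186/10000⌋=30893; principal=104520-30893=73627; balance=1660942-73627=1587315
25. interest=⌊1587315·186/10000⌋=29524; principal=104520-29524=74996; balance=1587315-74996=1512319
26. interest=⌊1512319·186/10000⌋=28129; principal=104520-28129=76391; balance=1512319-76391=1435928
27. interest=⌊1435928·186/10000⌋=26708; principal=104520-26708=77812; balance=1435928-77812=1358116
28. interest=⌊1358116·186/10000⌋=25260; principal=104520-25260=79260; balance=1358116-79260=1278856
29. interest=⌊1278856·186/10000⌋=23786; principal=104520-23786=80734; balance=1278856-80734=1198122
30. interest=⌊1198122·186/10000⌋=22285; principal=104520-22285=82235; balance=1198122-82235=1115887
31. interest=⌊1115887·186/10000⌋=20755; principal=104520-20755=83765; balance=1115887-83765=1032122
32. interest=⌊1032122·186/10000⌋=19197; principal=104520-19197=85323; balance=1032122-85323=946799
33. interest=⌊946799·186/10000⌋=17610; principal=104520-17610=86910; balance=946799-86910=859889
34. interest=⌊859889·186/10000⌋=15993; principal=104520-15993=88527; balance=859889-88527=771362
35. interest=⌊771362·186/10000⌋=14347; principal=104520-14347=90173; balance=771362-90173=681189
36. interest=⌊681189·186/10000⌋=12670; principal=104520-12670=91850; balance=681189-91850=589339
37. interest=⌊589339·186/10000⌋=10961; principal=104520-10961=93559; balance=589339-93559=495780
38. interest=⌊495780·186/10000⌋=9221; principal=104520-9221=95299; balance=495780-95299=400481
39. interest=⌊400481·186/10000⌋=7448; principal=104520-7448=97072; balance=400481-97072=303409
40. interest=⌊303409·186/10000⌋=5643; principal=104520-5643=98877; balance=303409-98877=204532
41. interest=⌊204532·186/10000⌋=3804; principal=104520-3804=100716; balance=204532-100716=103816
42. interest=⌊103816·186/10000⌋=1930; principal=104520-1930=102590; balance=103816-102590=1226
43. interest=⌊1226·186/10000⌋=22; principal=min(104520-22,1226)=1226; balance=1226-1226=0

1 56331 48189 2980360
2 55434 49086 2931274
3 54521 49999 2881275
4 53591 50929 2830346
5 52644 51876 2778470
6 51679 52841 2725629
7 50696 53824 2671805
8 49695 54825 2616980
9 48675 55845 2561135
10 47637 56883 2504252
11 46579 57941 2446311
12 45501 59019 2387292
13 44403 60117 2327175
14 43285 61235 2265940
15 42146 62374 2203566
16 40986 63534 2140032
17 39804 64716 2075316
18 38600 65920 2009396
19 37374 67146 1942250
20 36125 68395 1873855
21 34853 69667 1804188
22 33557 70963 1733225
23 32237 72283 1660942
24 30893 73627 1587315
25 29524 74996 1512319
26 28129 76391 1435928
27 26708 77812 1358116
28 25260 79260 1278856
29 23786 80734 1198122
30 22285 82235 1115887
31 20755 83765 1032122
32 19197 85323 946799
33 17610 86910 859889
34 15993 88527 771362
35 14347 90173 681189
36 12670 91850 589339
37 10961 93559 495780
38 9221 95299 400481
39 7448 97072 303409
40 5643 98877 204532
41 3804 100716 103816
42 1930 102590 1226
43 22 1226 0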